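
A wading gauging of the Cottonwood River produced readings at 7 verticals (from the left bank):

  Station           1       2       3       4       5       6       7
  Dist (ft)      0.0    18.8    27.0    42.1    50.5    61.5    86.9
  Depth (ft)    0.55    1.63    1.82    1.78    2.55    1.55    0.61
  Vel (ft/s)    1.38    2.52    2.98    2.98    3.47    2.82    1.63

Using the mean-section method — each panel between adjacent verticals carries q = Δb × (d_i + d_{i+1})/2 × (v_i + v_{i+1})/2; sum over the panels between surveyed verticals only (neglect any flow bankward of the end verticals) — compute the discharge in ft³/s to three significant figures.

350 ft³/s

Panel 1-2: Δb = 18.8 ft, d̄ = (0.55+1.63)/2 = 1.09, v̄ = (1.38+2.52)/2 = 1.95 → q = 18.8×1.09×1.95 = 39.96 ft³/s
Panel 2-3: Δb = 8.2 ft, d̄ = (1.63+1.82)/2 = 1.725, v̄ = (2.52+2.98)/2 = 2.75 → q = 8.2×1.725×2.75 = 38.90 ft³/s
Panel 3-4: Δb = 15.1 ft, d̄ = (1.82+1.78)/2 = 1.8, v̄ = (2.98+2.98)/2 = 2.98 → q = 15.1×1.8×2.98 = 81.00 ft³/s
Panel 4-5: Δb = 8.4 ft, d̄ = (1.78+2.55)/2 = 2.165, v̄ = (2.98+3.47)/2 = 3.225 → q = 8.4×2.165×3.225 = 58.65 ft³/s
Panel 5-6: Δb = 11 ft, d̄ = (2.55+1.55)/2 = 2.05, v̄ = (3.47+2.82)/2 = 3.145 → q = 11×2.05×3.145 = 70.92 ft³/s
Panel 6-7: Δb = 25.4 ft, d̄ = (1.55+0.61)/2 = 1.08, v̄ = (2.82+1.63)/2 = 2.225 → q = 25.4×1.08×2.225 = 61.04 ft³/s
Q = Σ q = 350.5 ft³/s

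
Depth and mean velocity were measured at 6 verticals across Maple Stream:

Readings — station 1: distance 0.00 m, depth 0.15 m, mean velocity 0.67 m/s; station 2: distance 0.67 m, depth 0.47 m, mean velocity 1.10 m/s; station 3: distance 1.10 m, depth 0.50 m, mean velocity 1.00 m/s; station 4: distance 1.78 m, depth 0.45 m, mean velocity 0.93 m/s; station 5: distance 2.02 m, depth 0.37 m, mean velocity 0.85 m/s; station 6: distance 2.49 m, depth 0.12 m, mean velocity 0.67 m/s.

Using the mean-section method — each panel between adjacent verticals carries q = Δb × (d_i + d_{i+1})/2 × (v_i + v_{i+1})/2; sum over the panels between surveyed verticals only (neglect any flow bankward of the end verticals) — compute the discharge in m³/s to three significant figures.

Panel 1-2: Δb = 0.67 m, d̄ = (0.15+0.47)/2 = 0.31, v̄ = (0.67+1.10)/2 = 0.885 → q = 0.67×0.31×0.885 = 0.1838 m³/s
Panel 2-3: Δb = 0.43 m, d̄ = (0.47+0.50)/2 = 0.485, v̄ = (1.10+1.00)/2 = 1.05 → q = 0.43×0.485×1.05 = 0.2190 m³/s
Panel 3-4: Δb = 0.68 m, d̄ = (0.50+0.45)/2 = 0.475, v̄ = (1.00+0.93)/2 = 0.965 → q = 0.68×0.475×0.965 = 0.3117 m³/s
Panel 4-5: Δb = 0.24 m, d̄ = (0.45+0.37)/2 = 0.41, v̄ = (0.93+0.85)/2 = 0.89 → q = 0.24×0.41×0.89 = 0.08758 m³/s
Panel 5-6: Δb = 0.47 m, d̄ = (0.37+0.12)/2 = 0.245, v̄ = (0.85+0.67)/2 = 0.76 → q = 0.47×0.245×0.76 = 0.08751 m³/s
Q = Σ q = 0.8896 m³/s

0.890 m³/s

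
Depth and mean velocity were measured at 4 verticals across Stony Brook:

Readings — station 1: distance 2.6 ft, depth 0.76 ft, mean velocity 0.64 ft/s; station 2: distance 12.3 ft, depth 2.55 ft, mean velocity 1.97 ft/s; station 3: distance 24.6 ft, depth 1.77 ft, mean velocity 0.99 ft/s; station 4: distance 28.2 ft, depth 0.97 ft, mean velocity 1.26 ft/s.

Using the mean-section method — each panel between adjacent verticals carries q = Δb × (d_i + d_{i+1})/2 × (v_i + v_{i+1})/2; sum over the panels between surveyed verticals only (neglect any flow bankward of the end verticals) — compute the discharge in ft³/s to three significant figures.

Panel 1-2: Δb = 9.7 ft, d̄ = (0.76+2.55)/2 = 1.655, v̄ = (0.64+1.97)/2 = 1.305 → q = 9.7×1.655×1.305 = 20.95 ft³/s
Panel 2-3: Δb = 12.3 ft, d̄ = (2.55+1.77)/2 = 2.16, v̄ = (1.97+0.99)/2 = 1.48 → q = 12.3×2.16×1.48 = 39.32 ft³/s
Panel 3-4: Δb = 3.6 ft, d̄ = (1.77+0.97)/2 = 1.37, v̄ = (0.99+1.26)/2 = 1.125 → q = 3.6×1.37×1.125 = 5.549 ft³/s
Q = Σ q = 65.82 ft³/s

65.8 ft³/s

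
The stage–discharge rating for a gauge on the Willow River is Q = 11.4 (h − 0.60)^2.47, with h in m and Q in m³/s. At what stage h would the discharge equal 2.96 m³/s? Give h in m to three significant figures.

h − h₀ = (Q/C)^(1/b) = (2.96/11.4)^(1/2.47) = 0.5793 m
h = 0.60 + 0.5793 = 1.179 m

1.18 m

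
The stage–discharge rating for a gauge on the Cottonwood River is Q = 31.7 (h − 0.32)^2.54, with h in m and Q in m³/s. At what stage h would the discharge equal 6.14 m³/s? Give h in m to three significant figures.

0.844 m

h − h₀ = (Q/C)^(1/b) = (6.14/31.7)^(1/2.54) = 0.5240 m
h = 0.32 + 0.5240 = 0.8440 m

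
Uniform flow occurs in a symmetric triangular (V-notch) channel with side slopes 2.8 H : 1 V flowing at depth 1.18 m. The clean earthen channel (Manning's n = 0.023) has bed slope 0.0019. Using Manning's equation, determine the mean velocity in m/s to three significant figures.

A = z·y² = 2.8×1.18² = 3.899 m²
P = 2y√(1+z²) = 2×1.18×√(1+2.8²) = 7.017 m
R = A/P = 3.899/7.017 = 0.5556 m
Q = (1/n)·A·R^(2/3)·S^(1/2) = (1/0.023) × 3.899 × 0.5556^(2/3) × 0.0019^(1/2) = 4.994 m³/s
V = Q/A = 4.994/3.899 = 1.281 m/s

1.28 m/s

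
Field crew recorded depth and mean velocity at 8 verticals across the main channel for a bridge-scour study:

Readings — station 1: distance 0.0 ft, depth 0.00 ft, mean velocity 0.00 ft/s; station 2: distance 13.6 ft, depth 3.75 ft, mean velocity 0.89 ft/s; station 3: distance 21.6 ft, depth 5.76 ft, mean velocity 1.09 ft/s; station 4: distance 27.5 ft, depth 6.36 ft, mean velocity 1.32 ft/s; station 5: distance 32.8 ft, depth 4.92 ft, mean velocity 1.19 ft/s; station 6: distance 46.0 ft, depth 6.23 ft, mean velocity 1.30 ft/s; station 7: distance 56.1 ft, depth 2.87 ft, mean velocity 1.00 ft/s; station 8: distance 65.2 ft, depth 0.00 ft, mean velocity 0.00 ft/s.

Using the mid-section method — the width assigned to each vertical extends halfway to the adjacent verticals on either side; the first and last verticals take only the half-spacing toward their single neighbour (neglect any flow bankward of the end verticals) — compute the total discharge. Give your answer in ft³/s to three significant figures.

303 ft³/s

w_2 = (21.6 − 0.0)/2 = 10.8 ft; q_2 = 0.89 × 3.75 × 10.8 = 36.05 ft³/s
w_3 = (27.5 − 13.6)/2 = 6.95 ft; q_3 = 1.09 × 5.76 × 6.95 = 43.63 ft³/s
w_4 = (32.8 − 21.6)/2 = 5.6 ft; q_4 = 1.32 × 6.36 × 5.6 = 47.01 ft³/s
w_5 = (46.0 − 27.5)/2 = 9.25 ft; q_5 = 1.19 × 4.92 × 9.25 = 54.16 ft³/s
w_6 = (56.1 − 32.8)/2 = 11.65 ft; q_6 = 1.30 × 6.23 × 11.65 = 94.35 ft³/s
w_7 = (65.2 − 46.0)/2 = 9.6 ft; q_7 = 1.00 × 2.87 × 9.6 = 27.55 ft³/s
Stations 1, 8 contribute zero (depth or velocity is 0).
Q = Σ qᵢ = 302.8 ft³/s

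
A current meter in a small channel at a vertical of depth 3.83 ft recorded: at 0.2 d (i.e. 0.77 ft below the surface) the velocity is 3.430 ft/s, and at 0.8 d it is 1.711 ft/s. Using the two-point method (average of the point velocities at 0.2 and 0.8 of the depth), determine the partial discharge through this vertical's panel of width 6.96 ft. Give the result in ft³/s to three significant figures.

68.5 ft³/s

v̄ = (3.430 + 1.711) / 2 = 2.571 ft/s
q = v̄ × d × w = 2.571 × 3.83 × 6.96 = 68.52 ft³/s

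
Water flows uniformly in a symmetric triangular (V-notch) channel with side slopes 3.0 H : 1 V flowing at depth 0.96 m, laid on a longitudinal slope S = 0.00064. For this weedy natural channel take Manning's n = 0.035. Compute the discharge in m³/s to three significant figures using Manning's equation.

A = z·y² = 3.0×0.96² = 2.765 m²
P = 2y√(1+z²) = 2×0.96×√(1+3.0²) = 6.072 m
R = A/P = 2.765/6.072 = 0.4554 m
Q = (1/n)·A·R^(2/3)·S^(1/2) = (1/0.035) × 2.765 × 0.4554^(2/3) × 0.00064^(1/2) = 1.183 m³/s

1.18 m³/s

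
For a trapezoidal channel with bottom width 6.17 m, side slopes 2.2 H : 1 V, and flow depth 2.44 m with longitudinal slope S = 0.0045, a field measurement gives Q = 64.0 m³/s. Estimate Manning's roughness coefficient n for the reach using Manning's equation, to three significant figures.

A = (b + z·y)·y = (6.17 + 2.2×2.44)×2.44 = 28.15 m²
P = b + 2y√(1+z²) = 6.17 + 2×2.44×√(1+2.2²) = 17.96 m
R = A/P = 28.15/17.96 = 1.567 m
n = (1/Q)·A·R^(2/3)·S^(1/2) = (1/64.0) × 28.15 × 1.349 × 0.06708 = 0.03981

0.0398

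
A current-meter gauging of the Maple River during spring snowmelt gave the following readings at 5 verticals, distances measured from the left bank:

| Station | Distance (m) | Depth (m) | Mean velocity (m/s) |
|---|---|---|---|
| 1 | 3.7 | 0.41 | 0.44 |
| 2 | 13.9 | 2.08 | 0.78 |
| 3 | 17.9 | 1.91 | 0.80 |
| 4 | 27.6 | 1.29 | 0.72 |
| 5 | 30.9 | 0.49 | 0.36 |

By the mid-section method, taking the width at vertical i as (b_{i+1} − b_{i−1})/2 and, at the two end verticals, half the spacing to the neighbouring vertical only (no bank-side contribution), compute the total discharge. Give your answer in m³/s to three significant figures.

29.2 m³/s

w_1 = (13.9 − 3.7)/2 = 5.1 m; q_1 = 0.44 × 0.41 × 5.1 = 0.9200 m³/s
w_2 = (17.9 − 3.7)/2 = 7.1 m; q_2 = 0.78 × 2.08 × 7.1 = 11.52 m³/s
w_3 = (27.6 − 13.9)/2 = 6.85 m; q_3 = 0.80 × 1.91 × 6.85 = 10.47 m³/s
w_4 = (30.9 − 17.9)/2 = 6.5 m; q_4 = 0.72 × 1.29 × 6.5 = 6.037 m³/s
w_5 = (30.9 − 27.6)/2 = 1.65 m; q_5 = 0.36 × 0.49 × 1.65 = 0.2911 m³/s
Q = Σ qᵢ = 29.23 m³/s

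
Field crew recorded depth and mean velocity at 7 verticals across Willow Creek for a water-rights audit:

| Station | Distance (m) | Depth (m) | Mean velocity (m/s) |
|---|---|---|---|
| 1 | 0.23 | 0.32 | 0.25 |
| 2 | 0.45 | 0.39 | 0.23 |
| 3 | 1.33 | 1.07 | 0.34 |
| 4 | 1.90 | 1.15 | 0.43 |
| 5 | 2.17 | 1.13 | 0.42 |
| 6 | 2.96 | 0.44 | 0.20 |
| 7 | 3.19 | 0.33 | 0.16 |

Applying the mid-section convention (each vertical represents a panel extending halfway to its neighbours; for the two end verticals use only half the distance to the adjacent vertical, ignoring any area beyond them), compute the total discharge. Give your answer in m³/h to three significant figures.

w_1 = (0.45 − 0.23)/2 = 0.11 m; q_1 = 0.25 × 0.32 × 0.11 = 0.008800 m³/s
w_2 = (1.33 − 0.23)/2 = 0.55 m; q_2 = 0.23 × 0.39 × 0.55 = 0.04934 m³/s
w_3 = (1.90 − 0.45)/2 = 0.725 m; q_3 = 0.34 × 1.07 × 0.725 = 0.2638 m³/s
w_4 = (2.17 − 1.33)/2 = 0.42 m; q_4 = 0.43 × 1.15 × 0.42 = 0.2077 m³/s
w_5 = (2.96 − 1.90)/2 = 0.53 m; q_5 = 0.42 × 1.13 × 0.53 = 0.2515 m³/s
w_6 = (3.19 − 2.17)/2 = 0.51 m; q_6 = 0.20 × 0.44 × 0.51 = 0.04488 m³/s
w_7 = (3.19 − 2.96)/2 = 0.115 m; q_7 = 0.16 × 0.33 × 0.115 = 0.006072 m³/s
Q = Σ qᵢ = 0.8321 m³/s
= 0.8321 × 3600 = 2995 m³/h

3000 m³/h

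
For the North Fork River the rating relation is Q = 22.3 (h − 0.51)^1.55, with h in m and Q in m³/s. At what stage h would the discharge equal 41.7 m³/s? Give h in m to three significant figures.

h − h₀ = (Q/C)^(1/b) = (41.7/22.3)^(1/1.55) = 1.498 m
h = 0.51 + 1.498 = 2.008 m

2.01 m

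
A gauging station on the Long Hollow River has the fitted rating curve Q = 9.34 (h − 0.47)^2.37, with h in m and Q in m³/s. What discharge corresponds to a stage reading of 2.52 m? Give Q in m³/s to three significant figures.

Q = 9.34 × (2.52 − 0.47)^2.37 = 9.34 × 2.05^2.37 = 51.19 m³/s

51.2 m³/s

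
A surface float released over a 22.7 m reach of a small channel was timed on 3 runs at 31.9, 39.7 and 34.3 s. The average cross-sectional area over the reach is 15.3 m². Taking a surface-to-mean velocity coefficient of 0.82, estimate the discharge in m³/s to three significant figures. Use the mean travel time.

t̄ = (31.9 + 39.7 + 34.3) / 3 = 35.3 s
v_surface = L / t̄ = 22.7 / 35.3 = 0.6431 m/s
v_mean = 0.82 × 0.6431 = 0.5273 m/s
Q = A × v_mean = 15.3 × 0.5273 = 8.068 m³/s

8.07 m³/s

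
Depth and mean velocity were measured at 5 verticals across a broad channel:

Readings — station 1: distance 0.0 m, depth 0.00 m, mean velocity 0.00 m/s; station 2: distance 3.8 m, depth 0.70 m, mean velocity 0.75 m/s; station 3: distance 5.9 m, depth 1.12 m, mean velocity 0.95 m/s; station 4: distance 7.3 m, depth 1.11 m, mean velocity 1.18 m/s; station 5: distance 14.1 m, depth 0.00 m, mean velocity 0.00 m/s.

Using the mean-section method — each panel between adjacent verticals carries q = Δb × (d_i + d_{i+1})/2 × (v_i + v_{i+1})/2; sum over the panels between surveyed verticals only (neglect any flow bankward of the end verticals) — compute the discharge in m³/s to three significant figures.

6.01 m³/s

Panel 1-2: Δb = 3.8 m, d̄ = (0.00+0.70)/2 = 0.35, v̄ = (0.00+0.75)/2 = 0.375 → q = 3.8×0.35×0.375 = 0.4988 m³/s
Panel 2-3: Δb = 2.1 m, d̄ = (0.70+1.12)/2 = 0.91, v̄ = (0.75+0.95)/2 = 0.85 → q = 2.1×0.91×0.85 = 1.624 m³/s
Panel 3-4: Δb = 1.4 m, d̄ = (1.12+1.11)/2 = 1.115, v̄ = (0.95+1.18)/2 = 1.065 → q = 1.4×1.115×1.065 = 1.662 m³/s
Panel 4-5: Δb = 6.8 m, d̄ = (1.11+0.00)/2 = 0.555, v̄ = (1.18+0.00)/2 = 0.59 → q = 6.8×0.555×0.59 = 2.227 m³/s
Q = Σ q = 6.012 m³/s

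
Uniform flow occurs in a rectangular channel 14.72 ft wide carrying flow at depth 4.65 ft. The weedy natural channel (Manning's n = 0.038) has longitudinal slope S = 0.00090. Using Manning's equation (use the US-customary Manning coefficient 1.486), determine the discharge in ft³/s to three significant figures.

A = b·y = 14.72 × 4.65 = 68.45 ft²
P = b + 2y = 14.72 + 2×4.65 = 24.02 ft
R = A/P = 68.45/24.02 = 2.850 ft
Q = (1.486/n)·A·R^(2/3)·S^(1/2) = (1.486/0.038) × 68.45 × 2.850^(2/3) × 0.00090^(1/2) = 161.4 ft³/s

161 ft³/s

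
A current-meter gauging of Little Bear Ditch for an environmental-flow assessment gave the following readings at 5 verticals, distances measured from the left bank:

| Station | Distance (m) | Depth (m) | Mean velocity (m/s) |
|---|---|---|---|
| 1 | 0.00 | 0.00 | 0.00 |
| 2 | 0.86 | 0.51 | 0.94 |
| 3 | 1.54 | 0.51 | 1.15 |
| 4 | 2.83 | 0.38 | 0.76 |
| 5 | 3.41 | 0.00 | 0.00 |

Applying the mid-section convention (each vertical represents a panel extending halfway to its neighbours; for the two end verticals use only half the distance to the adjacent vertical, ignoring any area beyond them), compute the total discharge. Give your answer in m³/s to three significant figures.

1.22 m³/s

w_2 = (1.54 − 0.00)/2 = 0.77 m; q_2 = 0.94 × 0.51 × 0.77 = 0.3691 m³/s
w_3 = (2.83 − 0.86)/2 = 0.985 m; q_3 = 1.15 × 0.51 × 0.985 = 0.5777 m³/s
w_4 = (3.41 − 1.54)/2 = 0.935 m; q_4 = 0.76 × 0.38 × 0.935 = 0.2700 m³/s
Stations 1, 5 contribute zero (depth or velocity is 0).
Q = Σ qᵢ = 1.217 m³/s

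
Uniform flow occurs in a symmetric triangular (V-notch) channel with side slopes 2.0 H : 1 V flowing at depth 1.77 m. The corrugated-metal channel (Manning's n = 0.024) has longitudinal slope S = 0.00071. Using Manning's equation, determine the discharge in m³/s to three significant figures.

A = z·y² = 2.0×1.77² = 6.266 m²
P = 2y√(1+z²) = 2×1.77×√(1+2.0²) = 7.916 m
R = A/P = 6.266/7.916 = 0.7916 m
Q = (1/n)·A·R^(2/3)·S^(1/2) = (1/0.024) × 6.266 × 0.7916^(2/3) × 0.00071^(1/2) = 5.953 m³/s

5.95 m³/s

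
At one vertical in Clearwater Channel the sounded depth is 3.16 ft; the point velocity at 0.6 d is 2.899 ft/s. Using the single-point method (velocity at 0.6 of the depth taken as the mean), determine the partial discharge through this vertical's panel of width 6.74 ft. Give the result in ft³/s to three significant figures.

v̄ = v₀.₆ = 2.899 ft/s
q = v̄ × d × w = 2.899 × 3.16 × 6.74 = 61.74 ft³/s

61.7 ft³/s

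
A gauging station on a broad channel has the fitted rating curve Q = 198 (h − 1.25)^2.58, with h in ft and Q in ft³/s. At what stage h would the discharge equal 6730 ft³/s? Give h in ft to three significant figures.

h − h₀ = (Q/C)^(1/b) = (6730/198)^(1/2.58) = 3.922 ft
h = 1.25 + 3.922 = 5.172 ft

5.17 ft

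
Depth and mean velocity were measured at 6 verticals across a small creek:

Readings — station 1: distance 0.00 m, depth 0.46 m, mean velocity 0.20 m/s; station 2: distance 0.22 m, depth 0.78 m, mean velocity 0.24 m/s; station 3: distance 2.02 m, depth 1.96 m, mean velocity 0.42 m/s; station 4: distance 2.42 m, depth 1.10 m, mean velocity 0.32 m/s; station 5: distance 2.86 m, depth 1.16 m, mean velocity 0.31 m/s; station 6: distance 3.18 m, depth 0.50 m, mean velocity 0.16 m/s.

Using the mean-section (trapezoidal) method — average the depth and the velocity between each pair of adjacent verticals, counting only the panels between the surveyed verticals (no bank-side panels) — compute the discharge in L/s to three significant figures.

1290 L/s

Panel 1-2: Δb = 0.22 m, d̄ = (0.46+0.78)/2 = 0.62, v̄ = (0.20+0.24)/2 = 0.22 → q = 0.22×0.62×0.22 = 0.03001 m³/s
Panel 2-3: Δb = 1.8 m, d̄ = (0.78+1.96)/2 = 1.37, v̄ = (0.24+0.42)/2 = 0.33 → q = 1.8×1.37×0.33 = 0.8138 m³/s
Panel 3-4: Δb = 0.4 m, d̄ = (1.96+1.10)/2 = 1.53, v̄ = (0.42+0.32)/2 = 0.37 → q = 0.4×1.53×0.37 = 0.2264 m³/s
Panel 4-5: Δb = 0.44 m, d̄ = (1.10+1.16)/2 = 1.13, v̄ = (0.32+0.31)/2 = 0.315 → q = 0.44×1.13×0.315 = 0.1566 m³/s
Panel 5-6: Δb = 0.32 m, d̄ = (1.16+0.50)/2 = 0.83, v̄ = (0.31+0.16)/2 = 0.235 → q = 0.32×0.83×0.235 = 0.06242 m³/s
Q = Σ q = 1.289 m³/s
= 1.289 × 1000 = 1289 L/s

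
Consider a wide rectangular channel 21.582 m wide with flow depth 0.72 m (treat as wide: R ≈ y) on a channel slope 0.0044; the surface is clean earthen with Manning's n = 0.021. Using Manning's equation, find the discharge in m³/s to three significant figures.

39.4 m³/s

A = b·y = 21.582 × 0.72 = 15.54 m²
Wide channel: R ≈ y = 0.72 m
Q = (1/n)·A·R^(2/3)·S^(1/2) = (1/0.021) × 15.54 × 0.7200^(2/3) × 0.0044^(1/2) = 39.43 m³/s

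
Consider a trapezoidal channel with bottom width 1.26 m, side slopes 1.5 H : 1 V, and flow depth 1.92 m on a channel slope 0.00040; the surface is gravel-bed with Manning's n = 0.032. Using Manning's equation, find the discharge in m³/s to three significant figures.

4.87 m³/s

A = (b + z·y)·y = (1.26 + 1.5×1.92)×1.92 = 7.949 m²
P = b + 2y√(1+z²) = 1.26 + 2×1.92×√(1+1.5²) = 8.183 m
R = A/P = 7.949/8.183 = 0.9714 m
Q = (1/n)·A·R^(2/3)·S^(1/2) = (1/0.032) × 7.949 × 0.9714^(2/3) × 0.00040^(1/2) = 4.873 m³/s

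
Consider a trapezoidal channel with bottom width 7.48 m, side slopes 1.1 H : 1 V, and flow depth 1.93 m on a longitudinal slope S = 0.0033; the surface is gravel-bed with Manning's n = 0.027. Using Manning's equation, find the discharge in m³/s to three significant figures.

49.4 m³/s

A = (b + z·y)·y = (7.48 + 1.1×1.93)×1.93 = 18.53 m²
P = b + 2y√(1+z²) = 7.48 + 2×1.93×√(1+1.1²) = 13.22 m
R = A/P = 18.53/13.22 = 1.402 m
Q = (1/n)·A·R^(2/3)·S^(1/2) = (1/0.027) × 18.53 × 1.402^(2/3) × 0.0033^(1/2) = 49.40 m³/s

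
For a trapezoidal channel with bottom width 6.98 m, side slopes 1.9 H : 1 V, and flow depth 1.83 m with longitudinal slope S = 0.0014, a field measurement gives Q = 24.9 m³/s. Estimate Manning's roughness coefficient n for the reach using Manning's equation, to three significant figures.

A = (b + z·y)·y = (6.98 + 1.9×1.83)×1.83 = 19.14 m²
P = b + 2y√(1+z²) = 6.98 + 2×1.83×√(1+1.9²) = 14.84 m
R = A/P = 19.14/14.84 = 1.290 m
n = (1/Q)·A·R^(2/3)·S^(1/2) = (1/24.9) × 19.14 × 1.185 × 0.03742 = 0.03407

0.0341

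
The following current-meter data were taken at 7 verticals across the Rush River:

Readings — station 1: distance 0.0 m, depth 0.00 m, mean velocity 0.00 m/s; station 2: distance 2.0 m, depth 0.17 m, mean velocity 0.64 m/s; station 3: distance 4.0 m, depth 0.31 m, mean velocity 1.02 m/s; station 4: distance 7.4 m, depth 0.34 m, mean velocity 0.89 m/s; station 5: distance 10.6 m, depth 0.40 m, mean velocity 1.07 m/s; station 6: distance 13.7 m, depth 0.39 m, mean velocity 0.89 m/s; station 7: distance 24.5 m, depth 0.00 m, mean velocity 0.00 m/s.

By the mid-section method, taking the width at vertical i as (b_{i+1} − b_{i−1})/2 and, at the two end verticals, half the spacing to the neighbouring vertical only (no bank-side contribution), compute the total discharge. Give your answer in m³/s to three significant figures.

5.83 m³/s

w_2 = (4.0 − 0.0)/2 = 2 m; q_2 = 0.64 × 0.17 × 2 = 0.2176 m³/s
w_3 = (7.4 − 2.0)/2 = 2.7 m; q_3 = 1.02 × 0.31 × 2.7 = 0.8537 m³/s
w_4 = (10.6 − 4.0)/2 = 3.3 m; q_4 = 0.89 × 0.34 × 3.3 = 0.9986 m³/s
w_5 = (13.7 − 7.4)/2 = 3.15 m; q_5 = 1.07 × 0.40 × 3.15 = 1.348 m³/s
w_6 = (24.5 − 10.6)/2 = 6.95 m; q_6 = 0.89 × 0.39 × 6.95 = 2.412 m³/s
Stations 1, 7 contribute zero (depth or velocity is 0).
Q = Σ qᵢ = 5.830 m³/s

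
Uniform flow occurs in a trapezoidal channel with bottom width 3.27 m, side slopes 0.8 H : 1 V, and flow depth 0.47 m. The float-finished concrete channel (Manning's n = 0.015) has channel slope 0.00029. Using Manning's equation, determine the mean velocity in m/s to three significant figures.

0.599 m/s

A = (b + z·y)·y = (3.27 + 0.8×0.47)×0.47 = 1.714 m²
P = b + 2y√(1+z²) = 3.27 + 2×0.47×√(1+0.8²) = 4.474 m
R = A/P = 1.714/4.474 = 0.3830 m
Q = (1/n)·A·R^(2/3)·S^(1/2) = (1/0.015) × 1.714 × 0.3830^(2/3) × 0.00029^(1/2) = 1.026 m³/s
V = Q/A = 1.026/1.714 = 0.5988 m/s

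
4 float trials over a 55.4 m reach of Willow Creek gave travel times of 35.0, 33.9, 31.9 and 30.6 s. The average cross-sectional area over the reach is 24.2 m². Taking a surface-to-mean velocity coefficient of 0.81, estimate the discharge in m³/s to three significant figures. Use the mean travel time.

33.1 m³/s

t̄ = (35.0 + 33.9 + 31.9 + 30.6) / 4 = 32.85 s
v_surface = L / t̄ = 55.4 / 32.85 = 1.686 m/s
v_mean = 0.81 × 1.686 = 1.366 m/s
Q = A × v_mean = 24.2 × 1.366 = 33.06 m³/s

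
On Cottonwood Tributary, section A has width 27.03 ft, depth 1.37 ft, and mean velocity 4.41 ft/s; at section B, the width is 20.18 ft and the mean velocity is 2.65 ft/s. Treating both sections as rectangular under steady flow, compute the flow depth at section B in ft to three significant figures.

3.05 ft

Q = A₁V₁ = (27.03×1.37) × 4.41 = 163.3 ft³/s
d₂ = Q/(b₂ V₂) = 163.3/(20.18×2.65) = 3.054 ft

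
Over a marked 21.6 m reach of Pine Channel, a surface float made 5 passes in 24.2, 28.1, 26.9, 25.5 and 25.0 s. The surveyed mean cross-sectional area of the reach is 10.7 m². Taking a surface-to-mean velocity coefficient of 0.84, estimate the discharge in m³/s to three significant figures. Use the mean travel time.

7.48 m³/s

t̄ = (24.2 + 28.1 + 26.9 + 25.5 + 25.0) / 5 = 25.94 s
v_surface = L / t̄ = 21.6 / 25.94 = 0.8327 m/s
v_mean = 0.84 × 0.8327 = 0.6995 m/s
Q = A × v_mean = 10.7 × 0.6995 = 7.484 m³/s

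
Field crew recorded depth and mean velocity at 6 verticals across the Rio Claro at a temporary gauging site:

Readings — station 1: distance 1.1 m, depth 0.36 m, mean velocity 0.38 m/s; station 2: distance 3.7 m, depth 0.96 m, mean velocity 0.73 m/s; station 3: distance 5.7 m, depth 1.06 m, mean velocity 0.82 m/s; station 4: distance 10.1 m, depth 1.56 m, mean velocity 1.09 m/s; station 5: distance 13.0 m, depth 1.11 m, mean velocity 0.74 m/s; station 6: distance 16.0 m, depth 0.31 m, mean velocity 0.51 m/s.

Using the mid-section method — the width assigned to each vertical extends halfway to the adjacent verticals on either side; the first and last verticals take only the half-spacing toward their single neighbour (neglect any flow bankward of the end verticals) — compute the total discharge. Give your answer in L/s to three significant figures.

13400 L/s

w_1 = (3.7 − 1.1)/2 = 1.3 m; q_1 = 0.38 × 0.36 × 1.3 = 0.1778 m³/s
w_2 = (5.7 − 1.1)/2 = 2.3 m; q_2 = 0.73 × 0.96 × 2.3 = 1.612 m³/s
w_3 = (10.1 − 3.7)/2 = 3.2 m; q_3 = 0.82 × 1.06 × 3.2 = 2.781 m³/s
w_4 = (13.0 − 5.7)/2 = 3.65 m; q_4 = 1.09 × 1.56 × 3.65 = 6.206 m³/s
w_5 = (16.0 − 10.1)/2 = 2.95 m; q_5 = 0.74 × 1.11 × 2.95 = 2.423 m³/s
w_6 = (16.0 − 13.0)/2 = 1.5 m; q_6 = 0.51 × 0.31 × 1.5 = 0.2372 m³/s
Q = Σ qᵢ = 13.44 m³/s
= 13.44 × 1000 = 13440 L/s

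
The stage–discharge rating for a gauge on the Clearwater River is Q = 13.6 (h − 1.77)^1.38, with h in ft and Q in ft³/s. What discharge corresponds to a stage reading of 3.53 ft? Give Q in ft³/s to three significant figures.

29.7 ft³/s

Q = 13.6 × (3.53 − 1.77)^1.38 = 13.6 × 1.76^1.38 = 29.67 ft³/s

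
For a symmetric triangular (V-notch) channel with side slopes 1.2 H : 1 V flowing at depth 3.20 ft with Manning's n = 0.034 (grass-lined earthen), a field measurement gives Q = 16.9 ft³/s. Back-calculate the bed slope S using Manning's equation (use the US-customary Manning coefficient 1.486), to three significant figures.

0.000752

A = z·y² = 1.2×3.20² = 12.29 ft²
P = 2y√(1+z²) = 2×3.20×√(1+1.2²) = 9.997 ft
R = A/P = 12.29/9.997 = 1.229 ft
S = (Q·n / (1.486·A·R^(2/3)))² = (16.9×0.034 / (1.486×12.29×1.147))² = 0.0007521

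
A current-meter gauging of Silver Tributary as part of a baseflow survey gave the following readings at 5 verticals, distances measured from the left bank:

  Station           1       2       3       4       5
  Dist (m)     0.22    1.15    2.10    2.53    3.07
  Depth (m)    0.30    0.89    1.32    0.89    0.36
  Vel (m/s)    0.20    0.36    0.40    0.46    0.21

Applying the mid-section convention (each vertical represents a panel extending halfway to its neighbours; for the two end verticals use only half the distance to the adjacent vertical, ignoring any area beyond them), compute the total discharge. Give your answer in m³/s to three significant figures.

w_1 = (1.15 − 0.22)/2 = 0.465 m; q_1 = 0.20 × 0.30 × 0.465 = 0.02790 m³/s
w_2 = (2.10 − 0.22)/2 = 0.94 m; q_2 = 0.36 × 0.89 × 0.94 = 0.3012 m³/s
w_3 = (2.53 − 1.15)/2 = 0.69 m; q_3 = 0.40 × 1.32 × 0.69 = 0.3643 m³/s
w_4 = (3.07 − 2.10)/2 = 0.485 m; q_4 = 0.46 × 0.89 × 0.485 = 0.1986 m³/s
w_5 = (3.07 − 2.53)/2 = 0.27 m; q_5 = 0.21 × 0.36 × 0.27 = 0.02041 m³/s
Q = Σ qᵢ = 0.9124 m³/s

0.912 m³/s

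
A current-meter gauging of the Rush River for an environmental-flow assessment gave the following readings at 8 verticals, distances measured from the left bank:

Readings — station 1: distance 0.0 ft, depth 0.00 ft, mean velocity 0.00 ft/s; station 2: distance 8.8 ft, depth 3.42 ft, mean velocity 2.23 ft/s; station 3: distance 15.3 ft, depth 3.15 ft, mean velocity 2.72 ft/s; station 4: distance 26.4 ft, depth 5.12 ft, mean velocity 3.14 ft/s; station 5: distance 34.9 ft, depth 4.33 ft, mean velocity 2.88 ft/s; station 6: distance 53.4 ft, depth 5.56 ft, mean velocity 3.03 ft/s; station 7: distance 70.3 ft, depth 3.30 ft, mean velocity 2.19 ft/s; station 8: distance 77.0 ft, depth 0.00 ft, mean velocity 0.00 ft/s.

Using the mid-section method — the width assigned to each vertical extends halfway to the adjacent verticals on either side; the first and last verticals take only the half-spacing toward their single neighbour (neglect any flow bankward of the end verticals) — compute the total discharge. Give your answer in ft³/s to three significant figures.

843 ft³/s

w_2 = (15.3 − 0.0)/2 = 7.65 ft; q_2 = 2.23 × 3.42 × 7.65 = 58.34 ft³/s
w_3 = (26.4 − 8.8)/2 = 8.8 ft; q_3 = 2.72 × 3.15 × 8.8 = 75.40 ft³/s
w_4 = (34.9 − 15.3)/2 = 9.8 ft; q_4 = 3.14 × 5.12 × 9.8 = 157.6 ft³/s
w_5 = (53.4 − 26.4)/2 = 13.5 ft; q_5 = 2.88 × 4.33 × 13.5 = 168.4 ft³/s
w_6 = (70.3 − 34.9)/2 = 17.7 ft; q_6 = 3.03 × 5.56 × 17.7 = 298.2 ft³/s
w_7 = (77.0 − 53.4)/2 = 11.8 ft; q_7 = 2.19 × 3.30 × 11.8 = 85.28 ft³/s
Stations 1, 8 contribute zero (depth or velocity is 0).
Q = Σ qᵢ = 843.1 ft³/s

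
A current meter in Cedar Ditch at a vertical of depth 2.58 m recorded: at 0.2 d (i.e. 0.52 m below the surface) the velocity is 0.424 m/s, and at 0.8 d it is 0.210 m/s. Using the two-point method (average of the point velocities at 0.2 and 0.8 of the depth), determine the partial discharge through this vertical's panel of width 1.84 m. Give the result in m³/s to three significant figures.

1.50 m³/s

v̄ = (0.424 + 0.210) / 2 = 0.3170 m/s
q = v̄ × d × w = 0.3170 × 2.58 × 1.84 = 1.505 m³/s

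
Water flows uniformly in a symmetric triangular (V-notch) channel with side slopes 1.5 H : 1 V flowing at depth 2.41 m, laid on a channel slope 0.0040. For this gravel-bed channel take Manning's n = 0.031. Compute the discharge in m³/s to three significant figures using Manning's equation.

17.8 m³/s

A = z·y² = 1.5×2.41² = 8.712 m²
P = 2y√(1+z²) = 2×2.41×√(1+1.5²) = 8.689 m
R = A/P = 8.712/8.689 = 1.003 m
Q = (1/n)·A·R^(2/3)·S^(1/2) = (1/0.031) × 8.712 × 1.003^(2/3) × 0.0040^(1/2) = 17.81 m³/s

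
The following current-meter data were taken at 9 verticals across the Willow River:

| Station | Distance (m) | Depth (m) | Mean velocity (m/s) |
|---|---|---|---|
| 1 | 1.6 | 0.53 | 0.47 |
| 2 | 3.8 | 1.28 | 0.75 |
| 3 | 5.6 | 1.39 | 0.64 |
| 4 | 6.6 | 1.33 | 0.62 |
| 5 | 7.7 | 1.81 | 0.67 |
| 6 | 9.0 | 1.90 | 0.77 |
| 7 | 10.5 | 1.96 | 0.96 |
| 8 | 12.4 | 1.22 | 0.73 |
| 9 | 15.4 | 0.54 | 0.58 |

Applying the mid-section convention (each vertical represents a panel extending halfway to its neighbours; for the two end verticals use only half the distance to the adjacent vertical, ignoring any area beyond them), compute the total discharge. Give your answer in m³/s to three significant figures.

13.7 m³/s

w_1 = (3.8 − 1.6)/2 = 1.1 m; q_1 = 0.47 × 0.53 × 1.1 = 0.2740 m³/s
w_2 = (5.6 − 1.6)/2 = 2 m; q_2 = 0.75 × 1.28 × 2 = 1.920 m³/s
w_3 = (6.6 − 3.8)/2 = 1.4 m; q_3 = 0.64 × 1.39 × 1.4 = 1.245 m³/s
w_4 = (7.7 − 5.6)/2 = 1.05 m; q_4 = 0.62 × 1.33 × 1.05 = 0.8658 m³/s
w_5 = (9.0 − 6.6)/2 = 1.2 m; q_5 = 0.67 × 1.81 × 1.2 = 1.455 m³/s
w_6 = (10.5 − 7.7)/2 = 1.4 m; q_6 = 0.77 × 1.90 × 1.4 = 2.048 m³/s
w_7 = (12.4 − 9.0)/2 = 1.7 m; q_7 = 0.96 × 1.96 × 1.7 = 3.199 m³/s
w_8 = (15.4 − 10.5)/2 = 2.45 m; q_8 = 0.73 × 1.22 × 2.45 = 2.182 m³/s
w_9 = (15.4 − 12.4)/2 = 1.5 m; q_9 = 0.58 × 0.54 × 1.5 = 0.4698 m³/s
Q = Σ qᵢ = 13.66 m³/s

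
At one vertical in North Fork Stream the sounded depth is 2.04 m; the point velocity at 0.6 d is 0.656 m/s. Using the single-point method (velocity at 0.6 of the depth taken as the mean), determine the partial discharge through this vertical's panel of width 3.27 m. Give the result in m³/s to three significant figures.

4.38 m³/s

v̄ = v₀.₆ = 0.656 m/s
q = v̄ × d × w = 0.6560 × 2.04 × 3.27 = 4.376 m³/s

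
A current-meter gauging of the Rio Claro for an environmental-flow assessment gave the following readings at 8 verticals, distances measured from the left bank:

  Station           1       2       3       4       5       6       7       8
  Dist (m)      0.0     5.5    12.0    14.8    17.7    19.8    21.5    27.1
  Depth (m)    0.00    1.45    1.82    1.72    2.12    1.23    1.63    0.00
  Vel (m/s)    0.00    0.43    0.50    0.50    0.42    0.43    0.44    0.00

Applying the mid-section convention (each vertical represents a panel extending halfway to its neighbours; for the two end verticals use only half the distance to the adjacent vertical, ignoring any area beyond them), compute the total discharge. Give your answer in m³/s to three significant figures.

16.3 m³/s

w_2 = (12.0 − 0.0)/2 = 6 m; q_2 = 0.43 × 1.45 × 6 = 3.741 m³/s
w_3 = (14.8 − 5.5)/2 = 4.65 m; q_3 = 0.50 × 1.82 × 4.65 = 4.232 m³/s
w_4 = (17.7 − 12.0)/2 = 2.85 m; q_4 = 0.50 × 1.72 × 2.85 = 2.451 m³/s
w_5 = (19.8 − 14.8)/2 = 2.5 m; q_5 = 0.42 × 2.12 × 2.5 = 2.226 m³/s
w_6 = (21.5 − 17.7)/2 = 1.9 m; q_6 = 0.43 × 1.23 × 1.9 = 1.005 m³/s
w_7 = (27.1 − 19.8)/2 = 3.65 m; q_7 = 0.44 × 1.63 × 3.65 = 2.618 m³/s
Stations 1, 8 contribute zero (depth or velocity is 0).
Q = Σ qᵢ = 16.27 m³/s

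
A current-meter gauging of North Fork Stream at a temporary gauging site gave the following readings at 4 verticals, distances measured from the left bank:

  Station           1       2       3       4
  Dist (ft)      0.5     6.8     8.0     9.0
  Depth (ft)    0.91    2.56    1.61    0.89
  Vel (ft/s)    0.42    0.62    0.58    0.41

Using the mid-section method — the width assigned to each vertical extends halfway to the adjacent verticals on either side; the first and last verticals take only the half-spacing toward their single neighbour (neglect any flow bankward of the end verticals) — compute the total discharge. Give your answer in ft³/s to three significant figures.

8.37 ft³/s

w_1 = (6.8 − 0.5)/2 = 3.15 ft; q_1 = 0.42 × 0.91 × 3.15 = 1.204 ft³/s
w_2 = (8.0 − 0.5)/2 = 3.75 ft; q_2 = 0.62 × 2.56 × 3.75 = 5.952 ft³/s
w_3 = (9.0 − 6.8)/2 = 1.1 ft; q_3 = 0.58 × 1.61 × 1.1 = 1.027 ft³/s
w_4 = (9.0 − 8.0)/2 = 0.5 ft; q_4 = 0.41 × 0.89 × 0.5 = 0.1825 ft³/s
Q = Σ qᵢ = 8.366 ft³/s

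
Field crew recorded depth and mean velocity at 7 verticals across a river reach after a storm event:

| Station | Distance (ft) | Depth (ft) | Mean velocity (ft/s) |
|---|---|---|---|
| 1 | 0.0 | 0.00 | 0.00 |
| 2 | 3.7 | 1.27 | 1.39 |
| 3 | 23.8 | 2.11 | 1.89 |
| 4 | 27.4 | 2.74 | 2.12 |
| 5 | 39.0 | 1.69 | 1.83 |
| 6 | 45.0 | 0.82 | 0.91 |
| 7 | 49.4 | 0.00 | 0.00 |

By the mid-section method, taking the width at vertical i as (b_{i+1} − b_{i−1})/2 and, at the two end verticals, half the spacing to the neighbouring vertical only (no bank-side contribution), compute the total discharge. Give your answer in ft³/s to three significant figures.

w_2 = (23.8 − 0.0)/2 = 11.9 ft; q_2 = 1.39 × 1.27 × 11.9 = 21.01 ft³/s
w_3 = (27.4 − 3.7)/2 = 11.85 ft; q_3 = 1.89 × 2.11 × 11.85 = 47.26 ft³/s
w_4 = (39.0 − 23.8)/2 = 7.6 ft; q_4 = 2.12 × 2.74 × 7.6 = 44.15 ft³/s
w_5 = (45.0 − 27.4)/2 = 8.8 ft; q_5 = 1.83 × 1.69 × 8.8 = 27.22 ft³/s
w_6 = (49.4 − 39.0)/2 = 5.2 ft; q_6 = 0.91 × 0.82 × 5.2 = 3.880 ft³/s
Stations 1, 7 contribute zero (depth or velocity is 0).
Q = Σ qᵢ = 143.5 ft³/s

144 ft³/s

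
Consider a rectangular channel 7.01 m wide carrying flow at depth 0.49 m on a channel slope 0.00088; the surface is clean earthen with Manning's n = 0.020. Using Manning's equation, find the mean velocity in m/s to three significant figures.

A = b·y = 7.01 × 0.49 = 3.435 m²
P = b + 2y = 7.01 + 2×0.49 = 7.990 m
R = A/P = 3.435/7.990 = 0.4299 m
Q = (1/n)·A·R^(2/3)·S^(1/2) = (1/0.020) × 3.435 × 0.4299^(2/3) × 0.00088^(1/2) = 2.902 m³/s
V = Q/A = 2.902/3.435 = 0.8449 m/s

0.845 m/s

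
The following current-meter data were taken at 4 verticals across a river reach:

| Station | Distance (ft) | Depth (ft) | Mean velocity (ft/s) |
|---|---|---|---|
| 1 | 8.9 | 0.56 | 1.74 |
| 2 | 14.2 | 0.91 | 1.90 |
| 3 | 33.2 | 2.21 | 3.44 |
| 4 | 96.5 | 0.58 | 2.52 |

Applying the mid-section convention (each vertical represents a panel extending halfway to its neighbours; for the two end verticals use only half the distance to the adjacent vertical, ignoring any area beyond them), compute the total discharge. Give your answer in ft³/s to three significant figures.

w_1 = (14.2 − 8.9)/2 = 2.65 ft; q_1 = 1.74 × 0.56 × 2.65 = 2.582 ft³/s
w_2 = (33.2 − 8.9)/2 = 12.15 ft; q_2 = 1.90 × 0.91 × 12.15 = 21.01 ft³/s
w_3 = (96.5 − 14.2)/2 = 41.15 ft; q_3 = 3.44 × 2.21 × 41.15 = 312.8 ft³/s
w_4 = (96.5 − 33.2)/2 = 31.65 ft; q_4 = 2.52 × 0.58 × 31.65 = 46.26 ft³/s
Q = Σ qᵢ = 382.7 ft³/s

383 ft³/s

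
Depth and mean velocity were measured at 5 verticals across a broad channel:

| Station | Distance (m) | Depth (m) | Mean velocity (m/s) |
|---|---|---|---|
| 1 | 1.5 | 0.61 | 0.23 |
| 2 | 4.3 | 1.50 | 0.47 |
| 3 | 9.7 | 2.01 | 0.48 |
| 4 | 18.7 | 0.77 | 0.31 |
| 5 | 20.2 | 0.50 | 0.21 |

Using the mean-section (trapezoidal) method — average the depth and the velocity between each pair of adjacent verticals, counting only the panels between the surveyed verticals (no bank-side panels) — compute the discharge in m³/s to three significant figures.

10.7 m³/s

Panel 1-2: Δb = 2.8 m, d̄ = (0.61+1.50)/2 = 1.055, v̄ = (0.23+0.47)/2 = 0.35 → q = 2.8×1.055×0.35 = 1.034 m³/s
Panel 2-3: Δb = 5.4 m, d̄ = (1.50+2.01)/2 = 1.755, v̄ = (0.47+0.48)/2 = 0.475 → q = 5.4×1.755×0.475 = 4.502 m³/s
Panel 3-4: Δb = 9 m, d̄ = (2.01+0.77)/2 = 1.39, v̄ = (0.48+0.31)/2 = 0.395 → q = 9×1.39×0.395 = 4.941 m³/s
Panel 4-5: Δb = 1.5 m, d̄ = (0.77+0.50)/2 = 0.635, v̄ = (0.31+0.21)/2 = 0.26 → q = 1.5×0.635×0.26 = 0.2477 m³/s
Q = Σ q = 10.72 m³/s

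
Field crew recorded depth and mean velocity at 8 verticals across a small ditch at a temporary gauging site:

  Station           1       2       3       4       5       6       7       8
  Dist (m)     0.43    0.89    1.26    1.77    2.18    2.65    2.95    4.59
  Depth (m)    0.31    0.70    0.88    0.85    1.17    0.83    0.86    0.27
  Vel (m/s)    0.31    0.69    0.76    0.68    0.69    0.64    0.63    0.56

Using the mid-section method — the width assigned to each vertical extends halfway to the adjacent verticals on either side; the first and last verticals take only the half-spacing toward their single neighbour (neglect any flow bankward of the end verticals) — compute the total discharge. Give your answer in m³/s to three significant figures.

1.99 m³/s

w_1 = (0.89 − 0.43)/2 = 0.23 m; q_1 = 0.31 × 0.31 × 0.23 = 0.02210 m³/s
w_2 = (1.26 − 0.43)/2 = 0.415 m; q_2 = 0.69 × 0.70 × 0.415 = 0.2004 m³/s
w_3 = (1.77 − 0.89)/2 = 0.44 m; q_3 = 0.76 × 0.88 × 0.44 = 0.2943 m³/s
w_4 = (2.18 − 1.26)/2 = 0.46 m; q_4 = 0.68 × 0.85 × 0.46 = 0.2659 m³/s
w_5 = (2.65 − 1.77)/2 = 0.44 m; q_5 = 0.69 × 1.17 × 0.44 = 0.3552 m³/s
w_6 = (2.95 − 2.18)/2 = 0.385 m; q_6 = 0.64 × 0.83 × 0.385 = 0.2045 m³/s
w_7 = (4.59 − 2.65)/2 = 0.97 m; q_7 = 0.63 × 0.86 × 0.97 = 0.5255 m³/s
w_8 = (4.59 − 2.95)/2 = 0.82 m; q_8 = 0.56 × 0.27 × 0.82 = 0.1240 m³/s
Q = Σ qᵢ = 1.992 m³/s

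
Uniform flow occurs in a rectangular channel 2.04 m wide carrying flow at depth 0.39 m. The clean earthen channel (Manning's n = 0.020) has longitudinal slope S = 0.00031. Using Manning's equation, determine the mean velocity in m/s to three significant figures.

A = b·y = 2.04 × 0.39 = 0.7956 m²
P = b + 2y = 2.04 + 2×0.39 = 2.820 m
R = A/P = 0.7956/2.820 = 0.2821 m
Q = (1/n)·A·R^(2/3)·S^(1/2) = (1/0.020) × 0.7956 × 0.2821^(2/3) × 0.00031^(1/2) = 0.3013 m³/s
V = Q/A = 0.3013/0.7956 = 0.3787 m/s

0.379 m/s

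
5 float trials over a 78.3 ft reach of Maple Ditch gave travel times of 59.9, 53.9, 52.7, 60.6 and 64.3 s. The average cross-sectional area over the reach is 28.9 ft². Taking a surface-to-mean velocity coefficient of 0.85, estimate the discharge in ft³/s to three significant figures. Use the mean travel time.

t̄ = (59.9 + 53.9 + 52.7 + 60.6 + 64.3) / 5 = 58.28 s
v_surface = L / t̄ = 78.3 / 58.28 = 1.344 ft/s
v_mean = 0.85 × 1.344 = 1.142 ft/s
Q = A × v_mean = 28.9 × 1.142 = 33.00 ft³/s

33.0 ft³/s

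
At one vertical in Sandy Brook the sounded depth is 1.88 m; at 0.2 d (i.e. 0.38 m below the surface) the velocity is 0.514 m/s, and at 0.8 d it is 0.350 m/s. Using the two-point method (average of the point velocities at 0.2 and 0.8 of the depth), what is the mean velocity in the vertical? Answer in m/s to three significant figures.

v̄ = (0.514 + 0.350) / 2 = 0.4320 m/s

0.432 m/s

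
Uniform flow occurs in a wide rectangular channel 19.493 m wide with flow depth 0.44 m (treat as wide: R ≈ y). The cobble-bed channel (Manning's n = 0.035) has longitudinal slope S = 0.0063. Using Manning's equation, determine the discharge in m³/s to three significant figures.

A = b·y = 19.493 × 0.44 = 8.577 m²
Wide channel: R ≈ y = 0.44 m
Q = (1/n)·A·R^(2/3)·S^(1/2) = (1/0.035) × 8.577 × 0.4400^(2/3) × 0.0063^(1/2) = 11.25 m³/s

11.3 m³/s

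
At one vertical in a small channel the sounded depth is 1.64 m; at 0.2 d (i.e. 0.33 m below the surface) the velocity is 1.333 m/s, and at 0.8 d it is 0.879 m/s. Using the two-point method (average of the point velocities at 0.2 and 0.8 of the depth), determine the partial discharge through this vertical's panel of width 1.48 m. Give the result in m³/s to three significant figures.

v̄ = (1.333 + 0.879) / 2 = 1.106 m/s
q = v̄ × d × w = 1.106 × 1.64 × 1.48 = 2.684 m³/s

2.68 m³/s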